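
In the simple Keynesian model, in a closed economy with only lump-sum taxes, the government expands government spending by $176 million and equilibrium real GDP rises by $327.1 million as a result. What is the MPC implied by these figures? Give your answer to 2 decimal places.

Implied spending multiplier k = ΔY/ΔG = 327.1/176 ≈ 1.8585.
Since k = 1/(1 − MPC), MPC = 1 − 1/k = 1 − ΔG/ΔY = 1 − 176/327.1 ≈ 0.46.

0.46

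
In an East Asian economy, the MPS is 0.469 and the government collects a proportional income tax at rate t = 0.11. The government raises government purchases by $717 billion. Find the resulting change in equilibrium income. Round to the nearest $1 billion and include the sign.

+$1,359 billion

MPC = 1 − MPS = 1 − 0.469 = 0.531.
Spending multiplier = 1/(1 − c(1−t)) = 1/(1 − 0.531×0.89) = 1/0.52741 ≈ 1.896.
ΔY = k × ΔG = (+$717 billion) / 0.52741 ≈ +$1,359 billion.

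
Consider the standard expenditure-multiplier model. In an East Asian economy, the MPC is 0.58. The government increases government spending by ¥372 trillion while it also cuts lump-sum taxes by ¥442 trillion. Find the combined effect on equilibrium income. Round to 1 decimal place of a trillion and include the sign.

Expenditure multiplier = 1/(1 − MPC) = 1/(1 − 0.58) = 1/0.42 ≈ 2.381.
ΔG contributes k·ΔG = (+¥372 trillion) / 0.42 ≈ +¥885.7 trillion.
ΔT of −¥442 trillion changes first-round spending by −c·ΔT = +¥256.36 trillion, contributing k·(−c·ΔT) = (+¥256.36 trillion) / 0.42 ≈ +¥610.4 trillion.
Net ΔY = k(ΔG − c·ΔT) = (+¥628.36 trillion) / 0.42 ≈ +¥1,496.1 trillion.

+¥1,496.1 trillion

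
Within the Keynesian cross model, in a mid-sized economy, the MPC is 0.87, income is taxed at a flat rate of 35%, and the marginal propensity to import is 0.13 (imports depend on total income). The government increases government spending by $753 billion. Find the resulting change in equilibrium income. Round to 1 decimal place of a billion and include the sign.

Government-spending multiplier = 1/(1 − c(1−t) + m) = 1/(1 − 0.87×0.65 + 0.13) = 1/0.5645 ≈ 1.771.
ΔY = k × ΔG = (+$753 billion) / 0.5645 ≈ +$1,333.9 billion.

+$1,333.9 billion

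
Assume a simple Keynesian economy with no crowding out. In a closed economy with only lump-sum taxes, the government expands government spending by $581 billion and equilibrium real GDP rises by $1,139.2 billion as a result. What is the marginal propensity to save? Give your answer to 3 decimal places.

Implied spending multiplier k = ΔY/ΔG = 1,139.2/581 ≈ 1.9608.
Since k = 1/(1 − MPC), MPC = 1 − 1/k = 1 − ΔG/ΔY = 1 − 581/1,139.2 ≈ 0.490.
MPS = 1 − MPC = 0.510.

0.510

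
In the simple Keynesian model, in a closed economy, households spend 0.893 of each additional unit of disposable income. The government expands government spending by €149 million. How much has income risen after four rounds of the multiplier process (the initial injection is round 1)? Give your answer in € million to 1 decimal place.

€507.0 million

Round 1 adds ΔG = €149 million; each later round is MPC = 0.893 times the previous.
After 4 rounds: 149 + 133.057 + 118.819901 + 106.106171593 = ΔG·(1 − c^4)/(1 − c) = 149 × (1 − 0.635924907601)/0.107 ≈ €507 million.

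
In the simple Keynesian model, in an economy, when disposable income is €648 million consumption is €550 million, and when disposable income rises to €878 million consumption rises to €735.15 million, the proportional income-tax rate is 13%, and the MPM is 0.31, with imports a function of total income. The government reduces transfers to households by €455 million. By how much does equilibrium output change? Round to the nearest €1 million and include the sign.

MPC = ΔC/ΔYd = (735.15 − 550)/(878 − 648) = 185.15/230 = 0.805.
The transfer change shifts disposable income by −€455 million, so first-round consumption changes by c·ΔTR = 0.805 × (−€455 million) = −€366.275 million.
Expenditure multiplier = 1/(1 − c(1−t) + m) = 1/(1 − 0.805×0.87 + 0.31) = 1/0.60965 ≈ 1.64.
The transfer multiplier is c × k ≈ 1.32, so ΔY = k × (c·ΔTR) = (−€366.275 million) / 0.60965 ≈ −€601 million.

−€601 million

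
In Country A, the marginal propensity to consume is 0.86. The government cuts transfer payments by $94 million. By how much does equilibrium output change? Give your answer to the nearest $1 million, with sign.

−$577 million

The transfer change shifts disposable income by −$94 million, so first-round consumption changes by c·ΔTR = 0.86 × (−$94 million) = −$80.84 million.
Expenditure multiplier = 1/(1 − MPC) = 1/(1 − 0.86) = 1/0.14 ≈ 7.143.
The transfer multiplier is c × k ≈ 6.143, so ΔY = k × (c·ΔTR) = (−$80.84 million) / 0.14 ≈ −$577 million.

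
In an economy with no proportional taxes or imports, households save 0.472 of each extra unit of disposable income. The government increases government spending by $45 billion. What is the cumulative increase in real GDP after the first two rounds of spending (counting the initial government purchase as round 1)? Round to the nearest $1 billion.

$69 billion

MPC = 1 − MPS = 1 − 0.472 = 0.528.
Round 1 adds ΔG = $45 billion; each later round is MPC = 0.528 times the previous.
After 2 rounds: 45 + 23.76 = ΔG·(1 − c^2)/(1 − c) = 45 × (1 − 0.278784)/0.472 ≈ $69 billion.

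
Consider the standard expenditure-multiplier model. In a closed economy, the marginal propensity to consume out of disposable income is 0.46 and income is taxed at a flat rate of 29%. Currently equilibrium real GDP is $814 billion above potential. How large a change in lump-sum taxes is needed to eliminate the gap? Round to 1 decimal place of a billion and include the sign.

Spending multiplier = 1/(1 − c(1−t)) = 1/(1 − 0.46×0.71) = 1/0.6734 ≈ 1.485.
Tax multiplier = −c·k = −0.46/0.6734 ≈ −0.683. Need ΔY = −$814 billion, so ΔT = ΔY/(−c·k) = −(−$814 billion) × 0.6734 / 0.46 ≈ +$1,191.6 billion.
The government should raise lump-sum taxes by $1,191.6 billion.

+$1,191.6 billion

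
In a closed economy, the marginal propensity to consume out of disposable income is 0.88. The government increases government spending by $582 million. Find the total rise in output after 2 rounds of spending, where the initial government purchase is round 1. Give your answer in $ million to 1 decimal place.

Round 1 adds ΔG = $582 million; each later round is MPC = 0.88 times the previous.
After 2 rounds: 582 + 512.16 = ΔG·(1 − c^2)/(1 − c) = 582 × (1 − 0.7744)/0.12 ≈ $1,094.2 million.

$1,094.2 million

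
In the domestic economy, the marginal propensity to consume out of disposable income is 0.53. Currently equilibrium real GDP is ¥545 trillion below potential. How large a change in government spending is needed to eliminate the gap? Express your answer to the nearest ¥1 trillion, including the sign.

+¥256 trillion

Spending multiplier = 1/(1 − MPC) = 1/(1 − 0.53) = 1/0.47 ≈ 2.128.
Need ΔY = +¥545 trillion, so ΔG = ΔY/k = (+¥545 trillion) × 0.47 ≈ +¥256 trillion.
The government should increase government spending by ¥256 trillion.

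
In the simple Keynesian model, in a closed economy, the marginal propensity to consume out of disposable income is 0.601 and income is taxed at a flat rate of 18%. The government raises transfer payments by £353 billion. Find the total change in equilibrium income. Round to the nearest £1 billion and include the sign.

The transfer change shifts disposable income by +£353 billion, so first-round consumption changes by c·ΔTR = 0.601 × (+£353 billion) = +£212.153 billion.
Expenditure multiplier = 1/(1 − c(1−t)) = 1/(1 − 0.601×0.82) = 1/0.50718 ≈ 1.972.
The transfer multiplier is c × k ≈ 1.185, so ΔY = k × (c·ΔTR) = (+£212.153 billion) / 0.50718 ≈ +£418 billion.

+£418 billion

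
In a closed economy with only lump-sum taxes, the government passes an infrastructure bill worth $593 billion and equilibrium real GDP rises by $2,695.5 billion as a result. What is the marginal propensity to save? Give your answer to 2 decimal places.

0.22

Implied spending multiplier k = ΔY/ΔG = 2,695.5/593 ≈ 4.5455.
Since k = 1/(1 − MPC), MPC = 1 − 1/k = 1 − ΔG/ΔY = 1 − 593/2,695.5 ≈ 0.78.
MPS = 1 − MPC = 0.22.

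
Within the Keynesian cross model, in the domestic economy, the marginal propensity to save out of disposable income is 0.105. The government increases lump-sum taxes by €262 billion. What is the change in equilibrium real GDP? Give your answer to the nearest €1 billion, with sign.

MPC = 1 − MPS = 1 − 0.105 = 0.895.
A lump-sum tax change of +€262 billion shifts disposable income by −€262 billion; first-round consumption changes by −c × ΔT = −0.895 × (+€262 billion) = −€234.49 billion.
Expenditure multiplier = 1/(1 − MPC) = 1/(1 − 0.895) = 1/0.105 ≈ 9.524.
The tax multiplier is −c × k ≈ −8.524, so ΔY = k × (−c·ΔT) = (−€234.49 billion) / 0.105 ≈ −€2,233 billion.

−€2,233 billion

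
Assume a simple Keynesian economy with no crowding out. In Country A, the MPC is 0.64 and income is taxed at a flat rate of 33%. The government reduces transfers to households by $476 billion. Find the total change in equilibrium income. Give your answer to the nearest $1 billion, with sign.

The transfer change shifts disposable income by −$476 billion, so first-round consumption changes by c·ΔTR = 0.64 × (−$476 billion) = −$304.64 billion.
Expenditure multiplier = 1/(1 − c(1−t)) = 1/(1 − 0.64×0.67) = 1/0.5712 ≈ 1.751.
The transfer multiplier is c × k ≈ 1.12, so ΔY = k × (c·ΔTR) = (−$304.64 billion) / 0.5712 ≈ −$533 billion.

−$533 billion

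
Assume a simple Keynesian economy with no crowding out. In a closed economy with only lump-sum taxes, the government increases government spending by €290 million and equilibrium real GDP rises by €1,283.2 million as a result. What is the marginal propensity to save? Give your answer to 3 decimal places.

0.226

Implied spending multiplier k = ΔY/ΔG = 1,283.2/290 ≈ 4.4248.
Since k = 1/(1 − MPC), MPC = 1 − 1/k = 1 − ΔG/ΔY = 1 − 290/1,283.2 ≈ 0.774.
MPS = 1 − MPC = 0.226.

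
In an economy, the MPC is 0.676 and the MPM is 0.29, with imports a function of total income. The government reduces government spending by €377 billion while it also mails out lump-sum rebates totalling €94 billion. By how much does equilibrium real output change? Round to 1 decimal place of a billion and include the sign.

Expenditure multiplier = 1/(1 − c + m) = 1/(1 − 0.676 + 0.29) = 1/0.614 ≈ 1.629.
ΔG contributes k·ΔG = (−€377 billion) / 0.614 ≈ −€614 billion.
ΔT of −€94 billion changes first-round spending by −c·ΔT = +€63.544 billion, contributing k·(−c·ΔT) = (+€63.544 billion) / 0.614 ≈ +€103.5 billion.
Net ΔY = k(ΔG − c·ΔT) = (−€313.456 billion) / 0.614 ≈ −€510.5 billion.

−€510.5 billion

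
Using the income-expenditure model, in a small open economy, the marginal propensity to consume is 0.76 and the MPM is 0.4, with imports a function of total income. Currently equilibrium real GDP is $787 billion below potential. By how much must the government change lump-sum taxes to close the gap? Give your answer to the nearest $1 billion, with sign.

−$663 billion

Spending multiplier = 1/(1 − c + m) = 1/(1 − 0.76 + 0.4) = 1/0.64 ≈ 1.563.
Tax multiplier = −c·k = −0.76/0.64 ≈ −1.188. Need ΔY = +$787 billion, so ΔT = ΔY/(−c·k) = −(+$787 billion) × 0.64 / 0.76 ≈ −$663 billion.
The government should cut lump-sum taxes by $663 billion.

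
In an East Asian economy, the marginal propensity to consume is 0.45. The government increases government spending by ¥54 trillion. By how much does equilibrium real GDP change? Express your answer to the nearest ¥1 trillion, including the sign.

Expenditure multiplier = 1/(1 − MPC) = 1/(1 − 0.45) = 1/0.55 ≈ 1.818.
ΔY = k × ΔG = (+¥54 trillion) / 0.55 ≈ +¥98 trillion.

+¥98 trillion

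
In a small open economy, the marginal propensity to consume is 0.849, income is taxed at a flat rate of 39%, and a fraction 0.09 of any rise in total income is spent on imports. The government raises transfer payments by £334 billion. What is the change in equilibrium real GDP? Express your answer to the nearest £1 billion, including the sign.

The transfer change shifts disposable income by +£334 billion, so first-round consumption changes by c·ΔTR = 0.849 × (+£334 billion) = +£283.566 billion.
Expenditure multiplier = 1/(1 − c(1−t) + m) = 1/(1 − 0.849×0.61 + 0.09) = 1/0.57211 ≈ 1.748.
The transfer multiplier is c × k ≈ 1.484, so ΔY = k × (c·ΔTR) = (+£283.566 billion) / 0.57211 ≈ +£496 billion.

+£496 billion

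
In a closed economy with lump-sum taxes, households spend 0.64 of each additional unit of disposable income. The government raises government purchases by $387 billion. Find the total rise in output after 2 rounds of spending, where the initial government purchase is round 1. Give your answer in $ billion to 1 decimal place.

$634.7 billion

Round 1 adds ΔG = $387 billion; each later round is MPC = 0.64 times the previous.
After 2 rounds: 387 + 247.68 = ΔG·(1 − c^2)/(1 − c) = 387 × (1 − 0.4096)/0.36 ≈ $634.7 billion.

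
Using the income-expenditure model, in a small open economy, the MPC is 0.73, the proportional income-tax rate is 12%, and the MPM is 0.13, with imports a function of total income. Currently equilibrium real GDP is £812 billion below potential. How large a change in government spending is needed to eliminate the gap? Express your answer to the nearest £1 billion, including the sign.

Spending multiplier = 1/(1 − c(1−t) + m) = 1/(1 − 0.73×0.88 + 0.13) = 1/0.4876 ≈ 2.051.
Need ΔY = +£812 billion, so ΔG = ΔY/k = (+£812 billion) × 0.4876 ≈ +£396 billion.
The government should increase government spending by £396 billion.

+£396 billion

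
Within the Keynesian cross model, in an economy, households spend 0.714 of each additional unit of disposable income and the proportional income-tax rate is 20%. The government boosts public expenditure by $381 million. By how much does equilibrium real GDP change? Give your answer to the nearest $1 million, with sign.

Expenditure multiplier = 1/(1 − c(1−t)) = 1/(1 − 0.714×0.8) = 1/0.4288 ≈ 2.332.
ΔY = k × ΔG = (+$381 million) / 0.4288 ≈ +$889 million.

+$889 million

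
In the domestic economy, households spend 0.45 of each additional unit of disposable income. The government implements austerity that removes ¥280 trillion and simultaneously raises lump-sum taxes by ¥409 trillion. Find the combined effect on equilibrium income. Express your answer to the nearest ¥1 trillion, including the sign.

Expenditure multiplier = 1/(1 − MPC) = 1/(1 − 0.45) = 1/0.55 ≈ 1.818.
ΔG contributes k·ΔG = (−¥280 trillion) / 0.55 ≈ −¥509.1 trillion.
ΔT of +¥409 trillion changes first-round spending by −c·ΔT = −¥184.05 trillion, contributing k·(−c·ΔT) = (−¥184.05 trillion) / 0.55 ≈ −¥334.6 trillion.
Net ΔY = k(ΔG − c·ΔT) = (−¥464.05 trillion) / 0.55 ≈ −¥844 trillion.

−¥844 trillion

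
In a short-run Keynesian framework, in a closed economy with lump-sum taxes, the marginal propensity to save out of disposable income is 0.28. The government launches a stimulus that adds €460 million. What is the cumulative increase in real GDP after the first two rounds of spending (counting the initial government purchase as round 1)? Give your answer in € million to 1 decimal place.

€791.2 million

MPC = 1 − MPS = 1 − 0.28 = 0.72.
Round 1 adds ΔG = €460 million; each later round is MPC = 0.72 times the previous.
After 2 rounds: 460 + 331.2 = ΔG·(1 − c^2)/(1 − c) = 460 × (1 − 0.5184)/0.28 = €791.2 million.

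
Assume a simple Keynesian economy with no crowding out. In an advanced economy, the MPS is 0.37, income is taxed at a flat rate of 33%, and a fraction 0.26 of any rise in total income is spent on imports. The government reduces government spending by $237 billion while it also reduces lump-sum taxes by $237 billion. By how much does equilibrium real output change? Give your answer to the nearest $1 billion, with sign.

−$105 billion

MPC = 1 − MPS = 1 − 0.37 = 0.63.
Expenditure multiplier = 1/(1 − c(1−t) + m) = 1/(1 − 0.63×0.67 + 0.26) = 1/0.8379 ≈ 1.193.
ΔG contributes k·ΔG = (−$237 billion) / 0.8379 ≈ −$282.8 billion.
ΔT of −$237 billion changes first-round spending by −c·ΔT = +$149.31 billion, contributing k·(−c·ΔT) = (+$149.31 billion) / 0.8379 ≈ +$178.2 billion.
Net ΔY = k(ΔG − c·ΔT) = (−$87.69 billion) / 0.8379 ≈ −$105 billion.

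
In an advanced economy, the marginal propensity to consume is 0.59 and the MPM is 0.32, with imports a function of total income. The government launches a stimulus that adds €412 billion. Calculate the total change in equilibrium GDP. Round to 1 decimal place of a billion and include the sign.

+€564.4 billion

Spending multiplier = 1/(1 − c + m) = 1/(1 − 0.59 + 0.32) = 1/0.73 ≈ 1.37.
ΔY = k × ΔG = (+€412 billion) / 0.73 ≈ +€564.4 billion.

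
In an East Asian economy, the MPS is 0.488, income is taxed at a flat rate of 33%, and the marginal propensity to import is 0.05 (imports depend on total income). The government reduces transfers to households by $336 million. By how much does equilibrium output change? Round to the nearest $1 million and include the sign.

MPC = 1 − MPS = 1 − 0.488 = 0.512.
The transfer change shifts disposable income by −$336 million, so first-round consumption changes by c·ΔTR = 0.512 × (−$336 million) = −$172.032 million.
Expenditure multiplier = 1/(1 − c(1−t) + m) = 1/(1 − 0.512×0.67 + 0.05) = 1/0.70696 ≈ 1.415.
The transfer multiplier is c × k ≈ 0.724, so ΔY = k × (c·ΔTR) = (−$172.032 million) / 0.70696 ≈ −$243 million.

−$243 million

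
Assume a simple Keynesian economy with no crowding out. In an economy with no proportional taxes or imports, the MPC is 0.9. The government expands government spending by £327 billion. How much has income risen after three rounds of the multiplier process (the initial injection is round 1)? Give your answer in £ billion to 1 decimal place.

£886.2 billion

Round 1 adds ΔG = £327 billion; each later round is MPC = 0.9 times the previous.
After 3 rounds: 327 + 294.3 + 264.87 = ΔG·(1 − c^3)/(1 − c) = 327 × (1 − 0.729)/0.1 ≈ £886.2 billion.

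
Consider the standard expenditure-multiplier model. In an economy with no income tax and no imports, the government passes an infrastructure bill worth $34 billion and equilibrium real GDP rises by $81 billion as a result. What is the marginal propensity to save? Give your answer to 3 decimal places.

0.420

Implied spending multiplier k = ΔY/ΔG = 81/34 ≈ 2.3824.
Since k = 1/(1 − MPC), MPC = 1 − 1/k = 1 − ΔG/ΔY = 1 − 34/81 ≈ 0.580.
MPS = 1 − MPC = 0.420.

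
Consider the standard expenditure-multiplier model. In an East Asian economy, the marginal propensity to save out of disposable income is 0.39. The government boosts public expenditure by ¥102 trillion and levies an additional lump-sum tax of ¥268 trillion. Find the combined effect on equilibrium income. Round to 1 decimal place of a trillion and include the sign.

MPC = 1 − MPS = 1 − 0.39 = 0.61.
Expenditure multiplier = 1/(1 − MPC) = 1/(1 − 0.61) = 1/0.39 ≈ 2.564.
ΔG contributes k·ΔG = (+¥102 trillion) / 0.39 ≈ +¥261.5 trillion.
ΔT of +¥268 trillion changes first-round spending by −c·ΔT = −¥163.48 trillion, contributing k·(−c·ΔT) = (−¥163.48 trillion) / 0.39 ≈ −¥419.2 trillion.
Net ΔY = k(ΔG − c·ΔT) = (−¥61.48 trillion) / 0.39 ≈ −¥157.6 trillion.

−¥157.6 trillion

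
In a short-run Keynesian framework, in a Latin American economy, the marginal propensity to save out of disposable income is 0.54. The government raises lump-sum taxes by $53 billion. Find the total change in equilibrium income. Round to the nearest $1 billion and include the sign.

−$45 billion

MPC = 1 − MPS = 1 − 0.54 = 0.46.
A lump-sum tax change of +$53 billion shifts disposable income by −$53 billion; first-round consumption changes by −c × ΔT = −0.46 × (+$53 billion) = −$24.38 billion.
Expenditure multiplier = 1/(1 − MPC) = 1/(1 − 0.46) = 1/0.54 ≈ 1.852.
The tax multiplier is −c × k ≈ −0.852, so ΔY = k × (−c·ΔT) = (−$24.38 billion) / 0.54 ≈ −$45 billion.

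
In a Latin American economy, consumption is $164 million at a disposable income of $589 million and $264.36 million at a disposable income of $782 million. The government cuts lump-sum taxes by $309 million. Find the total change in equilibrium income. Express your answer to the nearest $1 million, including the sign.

+$335 million

MPC = ΔC/ΔYd = (264.36 − 164)/(782 − 589) = 100.36/193 = 0.52.
A lump-sum tax change of −$309 million shifts disposable income by +$309 million; first-round consumption changes by −c × ΔT = −0.52 × (−$309 million) = +$160.68 million.
Expenditure multiplier = 1/(1 − MPC) = 1/(1 − 0.52) = 1/0.48 ≈ 2.083.
The tax multiplier is −c × k ≈ −1.083, so ΔY = k × (−c·ΔT) = (+$160.68 million) / 0.48 ≈ +$335 million.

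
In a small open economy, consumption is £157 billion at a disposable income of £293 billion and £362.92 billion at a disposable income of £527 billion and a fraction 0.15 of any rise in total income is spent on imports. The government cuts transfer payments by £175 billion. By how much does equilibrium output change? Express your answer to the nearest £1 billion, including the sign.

MPC = ΔC/ΔYd = (362.92 − 157)/(527 − 293) = 205.92/234 = 0.88.
The transfer change shifts disposable income by −£175 billion, so first-round consumption changes by c·ΔTR = 0.88 × (−£175 billion) = −£154 billion.
Expenditure multiplier = 1/(1 − c + m) = 1/(1 − 0.88 + 0.15) = 1/0.27 ≈ 3.704.
The transfer multiplier is c × k ≈ 3.259, so ΔY = k × (c·ΔTR) = (−£154 billion) / 0.27 ≈ −£570 billion.

−£570 billion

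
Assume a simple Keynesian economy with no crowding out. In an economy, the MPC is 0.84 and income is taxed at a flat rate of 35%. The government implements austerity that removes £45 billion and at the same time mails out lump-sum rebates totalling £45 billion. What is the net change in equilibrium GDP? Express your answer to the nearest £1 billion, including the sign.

−£16 billion

Expenditure multiplier = 1/(1 − c(1−t)) = 1/(1 − 0.84×0.65) = 1/0.454 ≈ 2.203.
ΔG contributes k·ΔG = (−£45 billion) / 0.454 ≈ −£99.1 billion.
ΔT of −£45 billion changes first-round spending by −c·ΔT = +£37.8 billion, contributing k·(−c·ΔT) = (+£37.8 billion) / 0.454 ≈ +£83.3 billion.
Net ΔY = k(ΔG − c·ΔT) = (−£7.2 billion) / 0.454 ≈ −£16 billion.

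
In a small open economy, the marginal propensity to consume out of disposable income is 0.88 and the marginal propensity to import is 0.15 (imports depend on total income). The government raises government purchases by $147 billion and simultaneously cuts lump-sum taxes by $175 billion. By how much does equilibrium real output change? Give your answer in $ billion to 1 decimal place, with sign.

+$1,114.8 billion

Expenditure multiplier = 1/(1 − c + m) = 1/(1 − 0.88 + 0.15) = 1/0.27 ≈ 3.704.
ΔG contributes k·ΔG = (+$147 billion) / 0.27 ≈ +$544.4 billion.
ΔT of −$175 billion changes first-round spending by −c·ΔT = +$154 billion, contributing k·(−c·ΔT) = (+$154 billion) / 0.27 ≈ +$570.4 billion.
Net ΔY = k(ΔG − c·ΔT) = (+$301 billion) / 0.27 ≈ +$1,114.8 billion.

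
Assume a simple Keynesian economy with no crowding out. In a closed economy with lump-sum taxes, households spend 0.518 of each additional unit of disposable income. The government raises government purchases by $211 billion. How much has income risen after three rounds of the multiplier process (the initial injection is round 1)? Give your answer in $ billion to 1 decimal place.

$376.9 billion

Round 1 adds ΔG = $211 billion; each later round is MPC = 0.518 times the previous.
After 3 rounds: 211 + 109.298 + 56.616364 = ΔG·(1 − c^3)/(1 − c) = 211 × (1 − 0.138991832)/0.482 ≈ $376.9 billion.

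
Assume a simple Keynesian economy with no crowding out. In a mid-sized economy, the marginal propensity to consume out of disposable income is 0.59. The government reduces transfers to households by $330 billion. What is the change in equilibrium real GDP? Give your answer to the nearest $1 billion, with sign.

−$475 billion

The transfer change shifts disposable income by −$330 billion, so first-round consumption changes by c·ΔTR = 0.59 × (−$330 billion) = −$194.7 billion.
Expenditure multiplier = 1/(1 − MPC) = 1/(1 − 0.59) = 1/0.41 ≈ 2.439.
The transfer multiplier is c × k ≈ 1.439, so ΔY = k × (c·ΔTR) = (−$194.7 billion) / 0.41 ≈ −$475 billion.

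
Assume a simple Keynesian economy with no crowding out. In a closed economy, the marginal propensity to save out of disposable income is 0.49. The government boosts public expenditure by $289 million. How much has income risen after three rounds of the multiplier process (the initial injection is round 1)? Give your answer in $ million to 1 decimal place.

$511.6 million

MPC = 1 − MPS = 1 − 0.49 = 0.51.
Round 1 adds ΔG = $289 million; each later round is MPC = 0.51 times the previous.
After 3 rounds: 289 + 147.39 + 75.1689 = ΔG·(1 − c^3)/(1 − c) = 289 × (1 − 0.132651)/0.49 ≈ $511.6 million.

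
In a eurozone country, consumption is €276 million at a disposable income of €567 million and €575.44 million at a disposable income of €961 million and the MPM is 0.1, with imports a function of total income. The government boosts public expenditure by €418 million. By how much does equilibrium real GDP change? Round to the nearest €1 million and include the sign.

MPC = ΔC/ΔYd = (575.44 − 276)/(961 − 567) = 299.44/394 = 0.76.
Government-spending multiplier = 1/(1 − c + m) = 1/(1 − 0.76 + 0.1) = 1/0.34 ≈ 2.941.
ΔY = k × ΔG = (+€418 million) / 0.34 ≈ +€1,229 million.

+€1,229 million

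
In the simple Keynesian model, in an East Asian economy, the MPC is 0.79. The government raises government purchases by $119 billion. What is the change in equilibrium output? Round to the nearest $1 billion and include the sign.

Spending multiplier = 1/(1 − MPC) = 1/(1 − 0.79) = 1/0.21 ≈ 4.762.
ΔY = k × ΔG = (+$119 billion) / 0.21 ≈ +$567 billion.

+$567 billion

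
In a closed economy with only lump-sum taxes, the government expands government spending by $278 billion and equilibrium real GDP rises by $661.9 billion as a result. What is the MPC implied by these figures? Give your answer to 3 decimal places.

Implied spending multiplier k = ΔY/ΔG = 661.9/278 ≈ 2.3809.
Since k = 1/(1 − MPC), MPC = 1 − 1/k = 1 − ΔG/ΔY = 1 − 278/661.9 ≈ 0.580.

0.580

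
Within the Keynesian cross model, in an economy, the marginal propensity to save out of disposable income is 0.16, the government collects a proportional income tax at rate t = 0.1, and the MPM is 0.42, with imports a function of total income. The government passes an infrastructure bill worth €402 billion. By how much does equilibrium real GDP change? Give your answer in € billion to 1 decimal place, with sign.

+€605.4 billion

MPC = 1 − MPS = 1 − 0.16 = 0.84.
Expenditure multiplier = 1/(1 − c(1−t) + m) = 1/(1 − 0.84×0.9 + 0.42) = 1/0.664 ≈ 1.506.
ΔY = k × ΔG = (+€402 billion) / 0.664 ≈ +€605.4 billion.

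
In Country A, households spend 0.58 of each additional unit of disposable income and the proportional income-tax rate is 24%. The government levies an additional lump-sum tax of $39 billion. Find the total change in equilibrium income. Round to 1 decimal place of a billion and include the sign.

−$40.5 billion

A lump-sum tax change of +$39 billion shifts disposable income by −$39 billion; first-round consumption changes by −c × ΔT = −0.58 × (+$39 billion) = −$22.62 billion.
Expenditure multiplier = 1/(1 − c(1−t)) = 1/(1 − 0.58×0.76) = 1/0.5592 ≈ 1.788.
The tax multiplier is −c × k ≈ −1.037, so ΔY = k × (−c·ΔT) = (−$22.62 billion) / 0.5592 ≈ −$40.5 billion.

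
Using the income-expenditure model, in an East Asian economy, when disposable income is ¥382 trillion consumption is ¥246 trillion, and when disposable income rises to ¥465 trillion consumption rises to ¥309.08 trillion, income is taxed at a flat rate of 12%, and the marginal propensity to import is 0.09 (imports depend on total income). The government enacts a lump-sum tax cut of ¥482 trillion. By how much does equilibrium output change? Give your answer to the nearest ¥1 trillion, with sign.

MPC = ΔC/ΔYd = (309.08 − 246)/(465 − 382) = 63.08/83 = 0.76.
A lump-sum tax change of −¥482 trillion shifts disposable income by +¥482 trillion; first-round consumption changes by −c × ΔT = −0.76 × (−¥482 trillion) = +¥366.32 trillion.
Expenditure multiplier = 1/(1 − c(1−t) + m) = 1/(1 − 0.76×0.88 + 0.09) = 1/0.4212 ≈ 2.374.
The tax multiplier is −c × k ≈ −1.804, so ΔY = k × (−c·ΔT) = (+¥366.32 trillion) / 0.4212 ≈ +¥870 trillion.

+¥870 trillion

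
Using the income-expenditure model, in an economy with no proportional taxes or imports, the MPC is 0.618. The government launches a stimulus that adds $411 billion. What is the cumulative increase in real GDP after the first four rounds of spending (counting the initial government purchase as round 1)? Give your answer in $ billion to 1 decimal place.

Round 1 adds ΔG = $411 billion; each later round is MPC = 0.618 times the previous.
After 4 rounds: 411 + 253.998 + 156.970764 + 97.007932152 = ΔG·(1 − c^4)/(1 − c) = 411 × (1 − 0.145865941776)/0.382 ≈ $919 billion.

$919.0 billion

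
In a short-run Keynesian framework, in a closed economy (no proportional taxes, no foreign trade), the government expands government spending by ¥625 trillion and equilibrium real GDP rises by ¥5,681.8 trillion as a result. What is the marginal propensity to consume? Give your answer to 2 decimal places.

Implied spending multiplier k = ΔY/ΔG = 5,681.8/625 ≈ 9.0909.
Since k = 1/(1 − MPC), MPC = 1 − 1/k = 1 − ΔG/ΔY = 1 − 625/5,681.8 ≈ 0.89.

0.89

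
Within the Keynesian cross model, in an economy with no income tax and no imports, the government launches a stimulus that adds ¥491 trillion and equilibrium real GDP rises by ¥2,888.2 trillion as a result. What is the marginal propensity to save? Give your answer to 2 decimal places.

0.17

Implied spending multiplier k = ΔY/ΔG = 2,888.2/491 ≈ 5.8823.
Since k = 1/(1 − MPC), MPC = 1 − 1/k = 1 − ΔG/ΔY = 1 − 491/2,888.2 ≈ 0.83.
MPS = 1 − MPC = 0.17.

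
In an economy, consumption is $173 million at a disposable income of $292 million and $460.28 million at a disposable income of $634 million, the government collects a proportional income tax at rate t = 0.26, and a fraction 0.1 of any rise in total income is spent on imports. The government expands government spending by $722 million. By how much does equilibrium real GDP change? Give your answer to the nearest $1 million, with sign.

MPC = ΔC/ΔYd = (460.28 − 173)/(634 − 292) = 287.28/342 = 0.84.
Government-spending multiplier = 1/(1 − c(1−t) + m) = 1/(1 − 0.84×0.74 + 0.1) = 1/0.4784 ≈ 2.09.
ΔY = k × ΔG = (+$722 million) / 0.4784 ≈ +$1,509 million.

+$1,509 million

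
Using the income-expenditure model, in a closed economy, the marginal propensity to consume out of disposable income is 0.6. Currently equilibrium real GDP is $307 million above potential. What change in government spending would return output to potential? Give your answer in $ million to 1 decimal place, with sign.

Spending multiplier = 1/(1 − MPC) = 1/(1 − 0.6) = 1/0.4 = 2.5.
Need ΔY = −$307 million, so ΔG = ΔY/k = (−$307 million) × 0.4 = −$122.8 million.
The government should cut government spending by $122.8 million.

−$122.8 million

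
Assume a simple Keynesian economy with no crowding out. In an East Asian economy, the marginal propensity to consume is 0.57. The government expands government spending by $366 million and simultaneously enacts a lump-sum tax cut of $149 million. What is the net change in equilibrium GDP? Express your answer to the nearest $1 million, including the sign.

+$1,049 million

Expenditure multiplier = 1/(1 − MPC) = 1/(1 − 0.57) = 1/0.43 ≈ 2.326.
ΔG contributes k·ΔG = (+$366 million) / 0.43 ≈ +$851.2 million.
ΔT of −$149 million changes first-round spending by −c·ΔT = +$84.93 million, contributing k·(−c·ΔT) = (+$84.93 million) / 0.43 ≈ +$197.5 million.
Net ΔY = k(ΔG − c·ΔT) = (+$450.93 million) / 0.43 ≈ +$1,049 million.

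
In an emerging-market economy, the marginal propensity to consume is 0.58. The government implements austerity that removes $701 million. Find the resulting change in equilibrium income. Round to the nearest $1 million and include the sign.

−$1,669 million

Government-spending multiplier = 1/(1 − MPC) = 1/(1 − 0.58) = 1/0.42 ≈ 2.381.
ΔY = k × ΔG = (−$701 million) / 0.42 ≈ −$1,669 million.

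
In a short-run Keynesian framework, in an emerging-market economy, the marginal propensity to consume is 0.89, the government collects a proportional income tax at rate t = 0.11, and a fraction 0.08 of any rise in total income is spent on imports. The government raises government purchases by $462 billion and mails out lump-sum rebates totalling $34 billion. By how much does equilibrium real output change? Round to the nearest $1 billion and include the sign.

+$1,710 billion

Expenditure multiplier = 1/(1 − c(1−t) + m) = 1/(1 − 0.89×0.89 + 0.08) = 1/0.2879 ≈ 3.473.
ΔG contributes k·ΔG = (+$462 billion) / 0.2879 ≈ +$1,604.7 billion.
ΔT of −$34 billion changes first-round spending by −c·ΔT = +$30.26 billion, contributing k·(−c·ΔT) = (+$30.26 billion) / 0.2879 ≈ +$105.1 billion.
Net ΔY = k(ΔG − c·ΔT) = (+$492.26 billion) / 0.2879 ≈ +$1,710 billion.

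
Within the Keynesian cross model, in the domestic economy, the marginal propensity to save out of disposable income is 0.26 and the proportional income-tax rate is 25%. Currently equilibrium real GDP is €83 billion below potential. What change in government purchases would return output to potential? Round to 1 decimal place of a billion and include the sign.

MPC = 1 − MPS = 1 − 0.26 = 0.74.
Spending multiplier = 1/(1 − c(1−t)) = 1/(1 − 0.74×0.75) = 1/0.445 ≈ 2.247.
Need ΔY = +€83 billion, so ΔG = ΔY/k = (+€83 billion) × 0.445 ≈ +€36.9 billion.
The government should increase government purchases by €36.9 billion.

+€36.9 billion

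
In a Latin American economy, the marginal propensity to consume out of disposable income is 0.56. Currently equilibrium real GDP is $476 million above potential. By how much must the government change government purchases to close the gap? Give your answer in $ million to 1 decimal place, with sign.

−$209.4 million

Spending multiplier = 1/(1 − MPC) = 1/(1 − 0.56) = 1/0.44 ≈ 2.273.
Need ΔY = −$476 million, so ΔG = ΔY/k = (−$476 million) × 0.44 ≈ −$209.4 million.
The government should cut government purchases by $209.4 million.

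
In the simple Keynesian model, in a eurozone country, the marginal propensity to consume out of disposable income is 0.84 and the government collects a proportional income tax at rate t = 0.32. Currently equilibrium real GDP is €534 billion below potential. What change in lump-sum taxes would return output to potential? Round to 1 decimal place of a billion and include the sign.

−€272.6 billion

Spending multiplier = 1/(1 − c(1−t)) = 1/(1 − 0.84×0.68) = 1/0.4288 ≈ 2.332.
Tax multiplier = −c·k = −0.84/0.4288 ≈ −1.959. Need ΔY = +€534 billion, so ΔT = ΔY/(−c·k) = −(+€534 billion) × 0.4288 / 0.84 ≈ −€272.6 billion.
The government should cut lump-sum taxes by €272.6 billion.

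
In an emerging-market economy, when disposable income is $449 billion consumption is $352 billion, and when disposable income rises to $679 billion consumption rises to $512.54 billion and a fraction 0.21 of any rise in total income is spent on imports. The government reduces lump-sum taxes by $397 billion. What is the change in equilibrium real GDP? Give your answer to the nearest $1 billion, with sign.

+$541 billion

MPC = ΔC/ΔYd = (512.54 − 352)/(679 − 449) = 160.54/230 = 0.698.
A lump-sum tax change of −$397 billion shifts disposable income by +$397 billion; first-round consumption changes by −c × ΔT = −0.698 × (−$397 billion) = +$277.106 billion.
Expenditure multiplier = 1/(1 − c + m) = 1/(1 − 0.698 + 0.21) = 1/0.512 ≈ 1.953.
The tax multiplier is −c × k ≈ −1.363, so ΔY = k × (−c·ΔT) = (+$277.106 billion) / 0.512 ≈ +$541 billion.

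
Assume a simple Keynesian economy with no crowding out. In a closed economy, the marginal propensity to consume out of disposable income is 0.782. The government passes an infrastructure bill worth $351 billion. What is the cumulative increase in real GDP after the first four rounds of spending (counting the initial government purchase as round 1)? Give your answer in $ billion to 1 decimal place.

Round 1 adds ΔG = $351 billion; each later round is MPC = 0.782 times the previous.
After 4 rounds: 351 + 274.482 + 214.644924 + 167.852330568 = ΔG·(1 − c^4)/(1 − c) = 351 × (1 − 0.373961602576)/0.218 ≈ $1,008 billion.

$1,008.0 billion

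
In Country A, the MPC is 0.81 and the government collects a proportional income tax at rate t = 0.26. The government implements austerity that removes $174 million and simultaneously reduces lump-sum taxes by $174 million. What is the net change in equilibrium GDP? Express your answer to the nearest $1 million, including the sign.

−$83 million

Expenditure multiplier = 1/(1 − c(1−t)) = 1/(1 − 0.81×0.74) = 1/0.4006 ≈ 2.496.
ΔG contributes k·ΔG = (−$174 million) / 0.4006 ≈ −$434.3 million.
ΔT of −$174 million changes first-round spending by −c·ΔT = +$140.94 million, contributing k·(−c·ΔT) = (+$140.94 million) / 0.4006 ≈ +$351.8 million.
Net ΔY = k(ΔG − c·ΔT) = (−$33.06 million) / 0.4006 ≈ −$83 million.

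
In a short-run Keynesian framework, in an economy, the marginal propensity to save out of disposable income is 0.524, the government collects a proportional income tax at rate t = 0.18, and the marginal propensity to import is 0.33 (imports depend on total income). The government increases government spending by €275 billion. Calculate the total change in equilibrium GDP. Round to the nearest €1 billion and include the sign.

+€293 billion

MPC = 1 − MPS = 1 − 0.524 = 0.476.
Spending multiplier = 1/(1 − c(1−t) + m) = 1/(1 − 0.476×0.82 + 0.33) = 1/0.93968 ≈ 1.064.
ΔY = k × ΔG = (+€275 billion) / 0.93968 ≈ +€293 billion.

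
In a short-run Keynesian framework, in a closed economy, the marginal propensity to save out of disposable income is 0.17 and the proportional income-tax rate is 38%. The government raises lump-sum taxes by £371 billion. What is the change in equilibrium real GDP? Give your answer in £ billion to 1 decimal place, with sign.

MPC = 1 − MPS = 1 − 0.17 = 0.83.
A lump-sum tax change of +£371 billion shifts disposable income by −£371 billion; first-round consumption changes by −c × ΔT = −0.83 × (+£371 billion) = −£307.93 billion.
Expenditure multiplier = 1/(1 − c(1−t)) = 1/(1 − 0.83×0.62) = 1/0.4854 ≈ 2.06.
The tax multiplier is −c × k ≈ −1.71, so ΔY = k × (−c·ΔT) = (−£307.93 billion) / 0.4854 ≈ −£634.4 billion.

−£634.4 billion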